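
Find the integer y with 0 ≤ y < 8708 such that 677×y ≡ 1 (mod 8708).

2341

Apply the Euclidean algorithm and back-substitute:
8708 = 12×677 + 584
677 = 1×584 + 93
584 = 6×93 + 26
93 = 3×26 + 15
26 = 1×15 + 11
15 = 1×11 + 4
11 = 2×4 + 3
4 = 1×3 + 1
3 = 3×1 + 0
gcd(677, 8708) = 1, so the inverse exists.
Back-substitute for 1:
1 = 1×4 − 1×3
  = −1×11 + 3×4
  = 3×15 − 4×11
  = −4×26 + 7×15
  = 7×93 − 25×26
  = −25×584 + 157×93
  = 157×677 − 182×584
  = −182×8708 + 2341×677
So 677⁻¹ ≡ 2341 (mod 8708).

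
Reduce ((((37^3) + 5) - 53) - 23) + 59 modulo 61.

(37)^3 ≡ 23 (mod 61)
23 + 5 = 28
28 - 53 = -25 ≡ 36 (mod 61)
36 - 23 = 13
13 + 59 = 72 ≡ 11 (mod 61)

11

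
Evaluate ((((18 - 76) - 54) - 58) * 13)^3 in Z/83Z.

18 - 76 = -58 ≡ 25 (mod 83)
25 - 54 = -29 ≡ 54 (mod 83)
54 - 58 = -4 ≡ 79 (mod 83)
79 * 13 = 1027 ≡ 31 (mod 83)
(31)^3 ≡ 77 (mod 83)

77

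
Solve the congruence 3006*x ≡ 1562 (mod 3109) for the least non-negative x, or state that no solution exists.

830

gcd(3006, 3109) = 1, so a unique solution mod 3109 exists.
3006⁻¹ ≡ 1147 (mod 3109).
x ≡ 1147*1562 ≡ 830 (mod 3109).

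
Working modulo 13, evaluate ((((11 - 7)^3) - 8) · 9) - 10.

0

11 - 7 = 4
(4)^3 ≡ 12 (mod 13)
12 - 8 = 4
4 · 9 = 36 ≡ 10 (mod 13)
10 - 10 = 0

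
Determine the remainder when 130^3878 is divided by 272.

144

By square-and-multiply:
3878 in binary is 111100100110, i.e. 3878 = 2048 + 1024 + 512 + 256 + 32 + 4 + 2.
130^1 ≡ 130 (mod 272)
130^2 ≡ 130^2 = 16900 ≡ 36 (mod 272)
130^4 ≡ 36^2 = 1296 ≡ 208 (mod 272)
130^8 ≡ 208^2 = 43264 ≡ 16 (mod 272)
130^16 ≡ 16^2 = 256 (mod 272)
130^32 ≡ 256^2 = 65536 ≡ 256 (mod 272)
130^64 ≡ 256^2 = 65536 ≡ 256 (mod 272)
130^128 ≡ 256^2 = 65536 ≡ 256 (mod 272)
130^256 ≡ 256^2 = 65536 ≡ 256 (mod 272)
130^512 ≡ 256^2 = 65536 ≡ 256 (mod 272)
130^1024 ≡ 256^2 = 65536 ≡ 256 (mod 272)
130^2048 ≡ 256^2 = 65536 ≡ 256 (mod 272)
130^3878 = 130^2048 × 130^1024 × 130^512 × 130^256 × 130^32 × 130^4 × 130^2 ≡ 256 × 256 × 256 × 256 × 256 × 208 × 36 (mod 272).
Accumulate the product:
256 × 256 = 65536 ≡ 256
256 × 256 = 65536 ≡ 256
256 × 256 = 65536 ≡ 256
256 × 256 = 65536 ≡ 256
256 × 208 = 53248 ≡ 208
208 × 36 = 7488 ≡ 144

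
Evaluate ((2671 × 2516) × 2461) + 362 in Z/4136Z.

2671 × 2516 = 6720236 ≡ 3372 (mod 4136)
3372 × 2461 = 8298492 ≡ 1676 (mod 4136)
1676 + 362 = 2038

2038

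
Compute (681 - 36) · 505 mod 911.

681 - 36 = 645
645 · 505 = 325725 ≡ 498 (mod 911)

498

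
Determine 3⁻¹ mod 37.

25

Run the extended Euclidean algorithm:
37 = 12×3 + 1
3 = 3×1 + 0
gcd(3, 37) = 1, so the inverse exists.
Back-substitute for 1:
1 = 1×37 − 12×3
So 3⁻¹ ≡ −12 ≡ 25 (mod 37).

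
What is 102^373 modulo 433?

Compute successive squares:
373 in binary is 101110101, i.e. 373 = 256 + 64 + 32 + 16 + 4 + 1.
102^1 ≡ 102 (mod 433)
102^2 ≡ 102^2 = 10404 ≡ 12 (mod 433)
102^4 ≡ 12^2 = 144 (mod 433)
102^8 ≡ 144^2 = 20736 ≡ 385 (mod 433)
102^16 ≡ 385^2 = 148225 ≡ 139 (mod 433)
102^32 ≡ 139^2 = 19321 ≡ 269 (mod 433)
102^64 ≡ 269^2 = 72361 ≡ 50 (mod 433)
102^128 ≡ 50^2 = 2500 ≡ 335 (mod 433)
102^256 ≡ 335^2 = 112225 ≡ 78 (mod 433)
102^373 = 102^256 * 102^64 * 102^32 * 102^16 * 102^4 * 102^1 ≡ 78 * 50 * 269 * 139 * 144 * 102 (mod 433).
Accumulate the product:
78 * 50 = 3900 ≡ 3
3 * 269 = 807 ≡ 374
374 * 139 = 51986 ≡ 26
26 * 144 = 3744 ≡ 280
280 * 102 = 28560 ≡ 415

415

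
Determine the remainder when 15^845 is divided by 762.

417

15^1 ≡ 15 (mod 762)
15^2 ≡ 15^2 = 225 (mod 762)
15^4 ≡ 225^2 = 50625 ≡ 333 (mod 762)
15^8 ≡ 333^2 = 110889 ≡ 399 (mod 762)
15^16 ≡ 399^2 = 159201 ≡ 705 (mod 762)
15^32 ≡ 705^2 = 497025 ≡ 201 (mod 762)
15^64 ≡ 201^2 = 40401 ≡ 15 (mod 762)
15^128 ≡ 15^2 = 225 (mod 762)
15^256 ≡ 225^2 = 50625 ≡ 333 (mod 762)
15^512 ≡ 333^2 = 110889 ≡ 399 (mod 762)
15^845 = 15^512 × 15^256 × 15^64 × 15^8 × 15^4 × 15^1 ≡ 399 × 333 × 15 × 399 × 333 × 15 (mod 762).
Accumulate the product:
399 × 333 = 132867 ≡ 279
279 × 15 = 4185 ≡ 375
375 × 399 = 149625 ≡ 273
273 × 333 = 90909 ≡ 231
231 × 15 = 3465 ≡ 417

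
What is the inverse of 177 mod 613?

613 = 3*177 + 82
177 = 2*82 + 13
82 = 6*13 + 4
13 = 3*4 + 1
4 = 4*1 + 0
gcd(177, 613) = 1, so the inverse exists.
Back-substitute for 1:
1 = 1*13 − 3*4
  = −3*82 + 19*13
  = 19*177 − 41*82
  = −41*613 + 142*177
So 177⁻¹ ≡ 142 (mod 613).

142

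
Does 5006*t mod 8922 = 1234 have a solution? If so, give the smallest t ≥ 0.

1934

gcd(5006, 8922) = 2, and 2 | 1234, so solutions exist.
Divide through by 2: 2503*t = 617 (mod 4461).
2503⁻¹ ≡ 4240 (mod 4461).
t ≡ 4240*617 ≡ 1934 (mod 4461).
The smallest non-negative solution is t = 1934.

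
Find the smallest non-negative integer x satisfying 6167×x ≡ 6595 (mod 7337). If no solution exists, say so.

1907

gcd(6167, 7337) = 1, so a unique solution mod 7337 exists.
6167⁻¹ ≡ 1273 (mod 7337).
x ≡ 1273×6595 ≡ 1907 (mod 7337).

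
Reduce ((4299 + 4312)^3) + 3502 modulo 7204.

677

4299 + 4312 = 8611 ≡ 1407 (mod 7204)
(1407)^3 ≡ 4379 (mod 7204)
4379 + 3502 = 7881 ≡ 677 (mod 7204)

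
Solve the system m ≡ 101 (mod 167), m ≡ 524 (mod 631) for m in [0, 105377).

167⁻¹ mod 631: 167*597 ≡ 1 (mod 631), so 167⁻¹ ≡ 597.
m = 101 + 167*((524 − 101)*597 mod 631) = 101 + 167*131 = 21978.

21978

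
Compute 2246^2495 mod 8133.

2495 in binary is 100110111111, i.e. 2495 = 2048 + 256 + 128 + 32 + 16 + 8 + 4 + 2 + 1.
2246^1 ≡ 2246 (mod 8133)
2246^2 ≡ 2246^2 = 5044516 ≡ 2056 (mod 8133)
2246^4 ≡ 2056^2 = 4227136 ≡ 6109 (mod 8133)
2246^8 ≡ 6109^2 = 37319881 ≡ 5677 (mod 8133)
2246^16 ≡ 5677^2 = 32228329 ≡ 5383 (mod 8133)
2246^32 ≡ 5383^2 = 28976689 ≡ 6943 (mod 8133)
2246^64 ≡ 6943^2 = 48205249 ≡ 958 (mod 8133)
2246^128 ≡ 958^2 = 917764 ≡ 6868 (mod 8133)
2246^256 ≡ 6868^2 = 47169424 ≡ 6157 (mod 8133)
2246^512 ≡ 6157^2 = 37908649 ≡ 736 (mod 8133)
2246^1024 ≡ 736^2 = 541696 ≡ 4918 (mod 8133)
2246^2048 ≡ 4918^2 = 24186724 ≡ 7315 (mod 8133)
2246^2495 = 2246^2048 × 2246^256 × 2246^128 × 2246^32 × 2246^16 × 2246^8 × 2246^4 × 2246^2 × 2246^1 ≡ 7315 × 6157 × 6868 × 6943 × 5383 × 5677 × 6109 × 2056 × 2246 (mod 8133).
Accumulate the product:
7315 × 6157 = 45038455 ≡ 6034
6034 × 6868 = 41441512 ≡ 3877
3877 × 6943 = 26918011 ≡ 5914
5914 × 5383 = 31835062 ≡ 2500
2500 × 5677 = 14192500 ≡ 415
415 × 6109 = 2535235 ≡ 5872
5872 × 2056 = 12072832 ≡ 3460
3460 × 2246 = 7771160 ≡ 4145

4145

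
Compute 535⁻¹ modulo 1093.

By the extended Euclidean algorithm:
1093 = 2·535 + 23
535 = 23·23 + 6
23 = 3·6 + 5
6 = 1·5 + 1
5 = 5·1 + 0
gcd(535, 1093) = 1, so the inverse exists.
Bézout: 1 = −93·1093 + 190·535.
So 535⁻¹ ≡ 190 (mod 1093).

190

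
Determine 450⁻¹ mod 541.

By the extended Euclidean algorithm:
541 = 1*450 + 91
450 = 4*91 + 86
91 = 1*86 + 5
86 = 17*5 + 1
5 = 5*1 + 0
gcd(450, 541) = 1, so the inverse exists.
Back-substitute for 1:
1 = 1*86 − 17*5
  = −17*91 + 18*86
  = 18*450 − 89*91
  = −89*541 + 107*450
So 450⁻¹ ≡ 107 (mod 541).

107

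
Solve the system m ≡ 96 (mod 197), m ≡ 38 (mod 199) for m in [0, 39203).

5809

197⁻¹ mod 199: 197*99 ≡ 1 (mod 199), so 197⁻¹ ≡ 99.
m = 96 + 197*((38 − 96)*99 mod 199) = 96 + 197*29 = 5809.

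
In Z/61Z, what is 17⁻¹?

18

By the extended Euclidean algorithm:
61 = 3·17 + 10
17 = 1·10 + 7
10 = 1·7 + 3
7 = 2·3 + 1
3 = 3·1 + 0
gcd(17, 61) = 1, so the inverse exists.
Back-substitute for 1:
1 = 1·7 − 2·3
  = −2·10 + 3·7
  = 3·17 − 5·10
  = −5·61 + 18·17
So 17⁻¹ ≡ 18 (mod 61).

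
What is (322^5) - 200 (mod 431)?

(322)^5 ≡ 143 (mod 431)
143 - 200 = -57 ≡ 374 (mod 431)

374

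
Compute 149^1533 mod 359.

303

Using repeated squaring:
1533 in binary is 10111111101, i.e. 1533 = 1024 + 256 + 128 + 64 + 32 + 16 + 8 + 4 + 1.
149^1 ≡ 149 (mod 359)
149^2 ≡ 149^2 = 22201 ≡ 302 (mod 359)
149^4 ≡ 302^2 = 91204 ≡ 18 (mod 359)
149^8 ≡ 18^2 = 324 (mod 359)
149^16 ≡ 324^2 = 104976 ≡ 148 (mod 359)
149^32 ≡ 148^2 = 21904 ≡ 5 (mod 359)
149^64 ≡ 5^2 = 25 (mod 359)
149^128 ≡ 25^2 = 625 ≡ 266 (mod 359)
149^256 ≡ 266^2 = 70756 ≡ 33 (mod 359)
149^512 ≡ 33^2 = 1089 ≡ 12 (mod 359)
149^1024 ≡ 12^2 = 144 (mod 359)
149^1533 = 149^1024 × 149^256 × 149^128 × 149^64 × 149^32 × 149^16 × 149^8 × 149^4 × 149^1 ≡ 144 × 33 × 266 × 25 × 5 × 148 × 324 × 18 × 149 (mod 359).
Accumulate the product:
144 × 33 = 4752 ≡ 85
85 × 266 = 22610 ≡ 352
352 × 25 = 8800 ≡ 184
184 × 5 = 920 ≡ 202
202 × 148 = 29896 ≡ 99
99 × 324 = 32076 ≡ 125
125 × 18 = 2250 ≡ 96
96 × 149 = 14304 ≡ 303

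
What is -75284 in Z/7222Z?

4158

-75284 = -11×7222 + 4158, so -75284 ≡ 4158 (mod 7222).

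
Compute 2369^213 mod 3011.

213 in binary is 11010101, i.e. 213 = 128 + 64 + 16 + 4 + 1.
2369^1 ≡ 2369 (mod 3011)
2369^2 ≡ 2369^2 = 5612161 ≡ 2668 (mod 3011)
2369^4 ≡ 2668^2 = 7118224 ≡ 220 (mod 3011)
2369^8 ≡ 220^2 = 48400 ≡ 224 (mod 3011)
2369^16 ≡ 224^2 = 50176 ≡ 2000 (mod 3011)
2369^32 ≡ 2000^2 = 4000000 ≡ 1392 (mod 3011)
2369^64 ≡ 1392^2 = 1937664 ≡ 1591 (mod 3011)
2369^128 ≡ 1591^2 = 2531281 ≡ 2041 (mod 3011)
2369^213 = 2369^128 × 2369^64 × 2369^16 × 2369^4 × 2369^1 ≡ 2041 × 1591 × 2000 × 220 × 2369 (mod 3011).
Accumulate the product:
2041 × 1591 = 3247231 ≡ 1373
1373 × 2000 = 2746000 ≡ 2979
2979 × 220 = 655380 ≡ 1993
1993 × 2369 = 4721417 ≡ 169

169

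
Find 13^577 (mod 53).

28

By square-and-multiply:
577 in binary is 1001000001, i.e. 577 = 512 + 64 + 1.
13^1 ≡ 13 (mod 53)
13^2 ≡ 13^2 = 169 ≡ 10 (mod 53)
13^4 ≡ 10^2 = 100 ≡ 47 (mod 53)
13^8 ≡ 47^2 = 2209 ≡ 36 (mod 53)
13^16 ≡ 36^2 = 1296 ≡ 24 (mod 53)
13^32 ≡ 24^2 = 576 ≡ 46 (mod 53)
13^64 ≡ 46^2 = 2116 ≡ 49 (mod 53)
13^128 ≡ 49^2 = 2401 ≡ 16 (mod 53)
13^256 ≡ 16^2 = 256 ≡ 44 (mod 53)
13^512 ≡ 44^2 = 1936 ≡ 28 (mod 53)
13^577 = 13^512 · 13^64 · 13^1 ≡ 28 · 49 · 13 (mod 53).
Accumulate the product:
28 · 49 = 1372 ≡ 47
47 · 13 = 611 ≡ 28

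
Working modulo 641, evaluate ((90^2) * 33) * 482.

(90)^2 ≡ 408 (mod 641)
408 * 33 = 13464 ≡ 3 (mod 641)
3 * 482 = 1446 ≡ 164 (mod 641)

164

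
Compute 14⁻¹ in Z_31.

Run the extended Euclidean algorithm:
31 = 2*14 + 3
14 = 4*3 + 2
3 = 1*2 + 1
2 = 2*1 + 0
gcd(14, 31) = 1, so the inverse exists.
Bézout: 1 = 5*31 − 11*14.
So 14⁻¹ ≡ −11 ≡ 20 (mod 31).

20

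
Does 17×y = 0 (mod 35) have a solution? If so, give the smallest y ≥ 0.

gcd(17, 35) = 1, so a unique solution mod 35 exists.
17⁻¹ ≡ 33 (mod 35).
y ≡ 33×0 ≡ 0 (mod 35).

0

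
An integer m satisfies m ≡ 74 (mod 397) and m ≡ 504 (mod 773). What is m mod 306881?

397⁻¹ mod 773: 397×405 ≡ 1 (mod 773), so 397⁻¹ ≡ 405.
m = 74 + 397×((504 − 74)×405 mod 773) = 74 + 397×225 = 89399.

89399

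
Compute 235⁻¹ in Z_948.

948 = 4·235 + 8
235 = 29·8 + 3
8 = 2·3 + 2
3 = 1·2 + 1
2 = 2·1 + 0
gcd(235, 948) = 1, so the inverse exists.
Back-substitute for 1:
1 = 1·3 − 1·2
  = −1·8 + 3·3
  = 3·235 − 88·8
  = −88·948 + 355·235
So 235⁻¹ ≡ 355 (mod 948).

355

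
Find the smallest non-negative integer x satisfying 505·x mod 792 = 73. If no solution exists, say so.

gcd(505, 792) = 1, so a unique solution mod 792 exists.
505⁻¹ ≡ 505 (mod 792).
x ≡ 505·73 ≡ 433 (mod 792).

433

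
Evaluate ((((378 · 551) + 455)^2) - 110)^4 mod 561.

412

378 · 551 = 208278 ≡ 147 (mod 561)
147 + 455 = 602 ≡ 41 (mod 561)
(41)^2 ≡ 559 (mod 561)
559 - 110 = 449
(449)^4 ≡ 412 (mod 561)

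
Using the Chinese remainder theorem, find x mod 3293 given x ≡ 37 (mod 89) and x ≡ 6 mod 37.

89⁻¹ mod 37: 89·5 ≡ 1 (mod 37), so 89⁻¹ ≡ 5.
x = 37 + 89·((6 − 37)·5 mod 37) = 37 + 89·30 = 2707.

2707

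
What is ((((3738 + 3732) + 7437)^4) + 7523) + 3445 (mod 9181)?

3738 + 3732 = 7470
7470 + 7437 = 14907 ≡ 5726 (mod 9181)
(5726)^4 ≡ 981 (mod 9181)
981 + 7523 = 8504
8504 + 3445 = 11949 ≡ 2768 (mod 9181)

2768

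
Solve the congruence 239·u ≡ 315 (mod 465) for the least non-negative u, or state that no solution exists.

gcd(239, 465) = 1, so a unique solution mod 465 exists.
239⁻¹ ≡ 179 (mod 465).
u ≡ 179·315 ≡ 120 (mod 465).

120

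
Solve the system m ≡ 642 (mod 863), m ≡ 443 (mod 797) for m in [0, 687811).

550373

863⁻¹ mod 797: 863*157 ≡ 1 (mod 797), so 863⁻¹ ≡ 157.
m = 642 + 863*((443 − 642)*157 mod 797) = 642 + 863*637 = 550373.
Check: 550373 mod 863 = 642, 550373 mod 797 = 443. ✓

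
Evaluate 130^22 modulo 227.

100

Compute successive squares:
130^1 ≡ 130 (mod 227)
130^2 ≡ 130^2 = 16900 ≡ 102 (mod 227)
130^4 ≡ 102^2 = 10404 ≡ 189 (mod 227)
130^8 ≡ 189^2 = 35721 ≡ 82 (mod 227)
130^16 ≡ 82^2 = 6724 ≡ 141 (mod 227)
130^22 = 130^16 * 130^4 * 130^2 ≡ 141 * 189 * 102 (mod 227).
Accumulate the product:
141 * 189 = 26649 ≡ 90
90 * 102 = 9180 ≡ 100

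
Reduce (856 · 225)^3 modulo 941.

856 · 225 = 192600 ≡ 636 (mod 941)
(636)^3 ≡ 407 (mod 941)

407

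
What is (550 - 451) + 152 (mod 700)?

251

550 - 451 = 99
99 + 152 = 251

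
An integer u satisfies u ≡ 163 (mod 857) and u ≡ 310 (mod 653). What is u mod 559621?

222983

857⁻¹ mod 653: 857×637 ≡ 1 (mod 653), so 857⁻¹ ≡ 637.
u = 163 + 857×((310 − 163)×637 mod 653) = 163 + 857×260 = 222983.
Check: 222983 mod 857 = 163, 222983 mod 653 = 310. ✓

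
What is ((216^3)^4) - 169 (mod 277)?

(216)^3 ≡ 159 (mod 277)
(159)^4 ≡ 213 (mod 277)
213 - 169 = 44

44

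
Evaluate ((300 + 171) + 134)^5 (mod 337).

142

300 + 171 = 471 ≡ 134 (mod 337)
134 + 134 = 268
(268)^5 ≡ 142 (mod 337)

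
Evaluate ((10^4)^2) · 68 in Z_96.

32

(10)^4 ≡ 16 (mod 96)
(16)^2 ≡ 64 (mod 96)
64 · 68 = 4352 ≡ 32 (mod 96)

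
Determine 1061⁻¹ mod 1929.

20

1929 = 1×1061 + 868
1061 = 1×868 + 193
868 = 4×193 + 96
193 = 2×96 + 1
96 = 96×1 + 0
gcd(1061, 1929) = 1, so the inverse exists.
Back-substitute for 1:
1 = 1×193 − 2×96
  = −2×868 + 9×193
  = 9×1061 − 11×868
  = −11×1929 + 20×1061
So 1061⁻¹ ≡ 20 (mod 1929).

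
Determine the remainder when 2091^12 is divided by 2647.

12 in binary is 1100, i.e. 12 = 8 + 4.
2091^1 ≡ 2091 (mod 2647)
2091^2 ≡ 2091^2 = 4372281 ≡ 2084 (mod 2647)
2091^4 ≡ 2084^2 = 4343056 ≡ 1976 (mod 2647)
2091^8 ≡ 1976^2 = 3904576 ≡ 251 (mod 2647)
2091^12 = 2091^8 × 2091^4 ≡ 251 × 1976 (mod 2647).
251 × 1976 = 495976 ≡ 987 (mod 2647).

987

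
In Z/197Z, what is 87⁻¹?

77

197 = 2*87 + 23
87 = 3*23 + 18
23 = 1*18 + 5
18 = 3*5 + 3
5 = 1*3 + 2
3 = 1*2 + 1
2 = 2*1 + 0
gcd(87, 197) = 1, so the inverse exists.
Back-substitute for 1:
1 = 1*3 − 1*2
  = −1*5 + 2*3
  = 2*18 − 7*5
  = −7*23 + 9*18
  = 9*87 − 34*23
  = −34*197 + 77*87
So 87⁻¹ ≡ 77 (mod 197).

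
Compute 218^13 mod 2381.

401

13 in binary is 1101, i.e. 13 = 8 + 4 + 1.
218^1 ≡ 218 (mod 2381)
218^2 ≡ 218^2 = 47524 ≡ 2285 (mod 2381)
218^4 ≡ 2285^2 = 5221225 ≡ 2073 (mod 2381)
218^8 ≡ 2073^2 = 4297329 ≡ 2005 (mod 2381)
218^13 = 218^8 * 218^4 * 218^1 ≡ 2005 * 2073 * 218 (mod 2381).
Accumulate the product:
2005 * 2073 = 4156365 ≡ 1520
1520 * 218 = 331360 ≡ 401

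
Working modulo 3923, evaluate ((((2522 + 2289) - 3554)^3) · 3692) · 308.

2522 + 2289 = 4811 ≡ 888 (mod 3923)
888 - 3554 = -2666 ≡ 1257 (mod 3923)
(1257)^3 ≡ 845 (mod 3923)
845 · 3692 = 3119740 ≡ 955 (mod 3923)
955 · 308 = 294140 ≡ 3838 (mod 3923)

3838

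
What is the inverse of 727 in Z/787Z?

787 = 1*727 + 60
727 = 12*60 + 7
60 = 8*7 + 4
7 = 1*4 + 3
4 = 1*3 + 1
3 = 3*1 + 0
gcd(727, 787) = 1, so the inverse exists.
Bézout: 1 = 206*787 − 223*727.
So 727⁻¹ ≡ −223 ≡ 564 (mod 787).

564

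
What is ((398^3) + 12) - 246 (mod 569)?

496

(398)^3 ≡ 161 (mod 569)
161 + 12 = 173
173 - 246 = -73 ≡ 496 (mod 569)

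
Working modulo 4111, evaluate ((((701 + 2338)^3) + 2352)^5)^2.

701 + 2338 = 3039
(3039)^3 ≡ 1678 (mod 4111)
1678 + 2352 = 4030
(4030)^5 ≡ 1359 (mod 4111)
(1359)^2 ≡ 1042 (mod 4111)

1042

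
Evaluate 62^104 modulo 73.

62^1 ≡ 62 (mod 73)
62^2 ≡ 62^2 = 3844 ≡ 48 (mod 73)
62^4 ≡ 48^2 = 2304 ≡ 41 (mod 73)
62^8 ≡ 41^2 = 1681 ≡ 2 (mod 73)
62^16 ≡ 2^2 = 4 (mod 73)
62^32 ≡ 4^2 = 16 (mod 73)
62^64 ≡ 16^2 = 256 ≡ 37 (mod 73)
62^104 = 62^64 * 62^32 * 62^8 ≡ 37 * 16 * 2 (mod 73).
Accumulate the product:
37 * 16 = 592 ≡ 8
8 * 2 = 16

16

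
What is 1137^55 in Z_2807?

55 in binary is 110111, i.e. 55 = 32 + 16 + 4 + 2 + 1.
1137^1 ≡ 1137 (mod 2807)
1137^2 ≡ 1137^2 = 1292769 ≡ 1549 (mod 2807)
1137^4 ≡ 1549^2 = 2399401 ≡ 2223 (mod 2807)
1137^8 ≡ 2223^2 = 4941729 ≡ 1409 (mod 2807)
1137^16 ≡ 1409^2 = 1985281 ≡ 732 (mod 2807)
1137^32 ≡ 732^2 = 535824 ≡ 2494 (mod 2807)
1137^55 = 1137^32 * 1137^16 * 1137^4 * 1137^2 * 1137^1 ≡ 2494 * 732 * 2223 * 1549 * 1137 (mod 2807).
Accumulate the product:
2494 * 732 = 1825608 ≡ 1058
1058 * 2223 = 2351934 ≡ 2475
2475 * 1549 = 3833775 ≡ 2220
2220 * 1137 = 2524140 ≡ 647

647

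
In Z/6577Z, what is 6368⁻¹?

6577 = 1×6368 + 209
6368 = 30×209 + 98
209 = 2×98 + 13
98 = 7×13 + 7
13 = 1×7 + 6
7 = 1×6 + 1
6 = 6×1 + 0
gcd(6368, 6577) = 1, so the inverse exists.
Bézout: 1 = −975×6577 + 1007×6368.
So 6368⁻¹ ≡ 1007 (mod 6577).

1007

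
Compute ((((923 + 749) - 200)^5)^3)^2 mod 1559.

538

923 + 749 = 1672 ≡ 113 (mod 1559)
113 - 200 = -87 ≡ 1472 (mod 1559)
(1472)^5 ≡ 1097 (mod 1559)
(1097)^3 ≡ 299 (mod 1559)
(299)^2 ≡ 538 (mod 1559)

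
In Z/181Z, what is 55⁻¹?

79

Run the extended Euclidean algorithm:
181 = 3×55 + 16
55 = 3×16 + 7
16 = 2×7 + 2
7 = 3×2 + 1
2 = 2×1 + 0
gcd(55, 181) = 1, so the inverse exists.
Back-substitute for 1:
1 = 1×7 − 3×2
  = −3×16 + 7×7
  = 7×55 − 24×16
  = −24×181 + 79×55
So 55⁻¹ ≡ 79 (mod 181).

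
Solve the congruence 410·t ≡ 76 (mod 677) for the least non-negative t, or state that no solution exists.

gcd(410, 677) = 1, so a unique solution mod 677 exists.
410⁻¹ ≡ 606 (mod 677).
t ≡ 606·76 ≡ 20 (mod 677).

20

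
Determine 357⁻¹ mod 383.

162

383 = 1×357 + 26
357 = 13×26 + 19
26 = 1×19 + 7
19 = 2×7 + 5
7 = 1×5 + 2
5 = 2×2 + 1
2 = 2×1 + 0
gcd(357, 383) = 1, so the inverse exists.
Bézout: 1 = −151×383 + 162×357.
So 357⁻¹ ≡ 162 (mod 383).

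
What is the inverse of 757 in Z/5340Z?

1693

Run the extended Euclidean algorithm:
5340 = 7·757 + 41
757 = 18·41 + 19
41 = 2·19 + 3
19 = 6·3 + 1
3 = 3·1 + 0
gcd(757, 5340) = 1, so the inverse exists.
Bézout: 1 = −240·5340 + 1693·757.
So 757⁻¹ ≡ 1693 (mod 5340).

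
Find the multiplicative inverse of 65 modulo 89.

63

By the extended Euclidean algorithm:
89 = 1×65 + 24
65 = 2×24 + 17
24 = 1×17 + 7
17 = 2×7 + 3
7 = 2×3 + 1
3 = 3×1 + 0
gcd(65, 89) = 1, so the inverse exists.
Bézout: 1 = 19×89 − 26×65.
So 65⁻¹ ≡ −26 ≡ 63 (mod 89).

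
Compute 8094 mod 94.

8094 = 86·94 + 10, so 8094 ≡ 10 (mod 94).

10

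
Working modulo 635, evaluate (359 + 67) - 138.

288

359 + 67 = 426
426 - 138 = 288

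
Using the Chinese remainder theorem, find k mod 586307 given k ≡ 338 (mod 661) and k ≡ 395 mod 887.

267382

661⁻¹ mod 887: 661·365 ≡ 1 (mod 887), so 661⁻¹ ≡ 365.
k = 338 + 661·((395 − 338)·365 mod 887) = 338 + 661·404 = 267382.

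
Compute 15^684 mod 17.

16

Using repeated squaring:
15^1 ≡ 15 (mod 17)
15^2 ≡ 15^2 = 225 ≡ 4 (mod 17)
15^4 ≡ 4^2 = 16 (mod 17)
15^8 ≡ 16^2 = 256 ≡ 1 (mod 17)
15^16 ≡ 1^2 = 1 (mod 17)
15^32 ≡ 1^2 = 1 (mod 17)
15^64 ≡ 1^2 = 1 (mod 17)
15^128 ≡ 1^2 = 1 (mod 17)
15^256 ≡ 1^2 = 1 (mod 17)
15^512 ≡ 1^2 = 1 (mod 17)
15^684 = 15^512 * 15^128 * 15^32 * 15^8 * 15^4 ≡ 1 * 1 * 1 * 1 * 16 (mod 17).
Accumulate the product:
1 * 1 = 1
1 * 1 = 1
1 * 1 = 1
1 * 16 = 16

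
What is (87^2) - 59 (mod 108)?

(87)^2 ≡ 9 (mod 108)
9 - 59 = -50 ≡ 58 (mod 108)

58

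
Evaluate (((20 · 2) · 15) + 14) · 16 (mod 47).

1

20 · 2 = 40
40 · 15 = 600 ≡ 36 (mod 47)
36 + 14 = 50 ≡ 3 (mod 47)
3 · 16 = 48 ≡ 1 (mod 47)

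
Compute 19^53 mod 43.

53 in binary is 110101, i.e. 53 = 32 + 16 + 4 + 1.
19^1 ≡ 19 (mod 43)
19^2 ≡ 19^2 = 361 ≡ 17 (mod 43)
19^4 ≡ 17^2 = 289 ≡ 31 (mod 43)
19^8 ≡ 31^2 = 961 ≡ 15 (mod 43)
19^16 ≡ 15^2 = 225 ≡ 10 (mod 43)
19^32 ≡ 10^2 = 100 ≡ 14 (mod 43)
19^53 = 19^32 * 19^16 * 19^4 * 19^1 ≡ 14 * 10 * 31 * 19 (mod 43).
Accumulate the product:
14 * 10 = 140 ≡ 11
11 * 31 = 341 ≡ 40
40 * 19 = 760 ≡ 29

29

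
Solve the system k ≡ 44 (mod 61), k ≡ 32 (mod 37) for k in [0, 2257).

1142

61⁻¹ mod 37: 61×17 ≡ 1 (mod 37), so 61⁻¹ ≡ 17.
k = 44 + 61×((32 − 44)×17 mod 37) = 44 + 61×18 = 1142.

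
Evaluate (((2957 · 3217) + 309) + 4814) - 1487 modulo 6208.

2957 · 3217 = 9512669 ≡ 2013 (mod 6208)
2013 + 309 = 2322
2322 + 4814 = 7136 ≡ 928 (mod 6208)
928 - 1487 = -559 ≡ 5649 (mod 6208)

5649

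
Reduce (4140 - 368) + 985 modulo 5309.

4757

4140 - 368 = 3772
3772 + 985 = 4757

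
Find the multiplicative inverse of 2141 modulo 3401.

By the extended Euclidean algorithm:
3401 = 1*2141 + 1260
2141 = 1*1260 + 881
1260 = 1*881 + 379
881 = 2*379 + 123
379 = 3*123 + 10
123 = 12*10 + 3
10 = 3*3 + 1
3 = 3*1 + 0
gcd(2141, 3401) = 1, so the inverse exists.
Back-substitute for 1:
1 = 1*10 − 3*3
  = −3*123 + 37*10
  = 37*379 − 114*123
  = −114*881 + 265*379
  = 265*1260 − 379*881
  = −379*2141 + 644*1260
  = 644*3401 − 1023*2141
So 2141⁻¹ ≡ −1023 ≡ 2378 (mod 3401).

2378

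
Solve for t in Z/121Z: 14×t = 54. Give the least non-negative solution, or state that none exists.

73

gcd(14, 121) = 1, so a unique solution mod 121 exists.
14⁻¹ ≡ 26 (mod 121).
t ≡ 26×54 ≡ 73 (mod 121).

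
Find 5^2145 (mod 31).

Compute successive squares:
5^1 ≡ 5 (mod 31)
5^2 ≡ 5^2 = 25 (mod 31)
5^4 ≡ 25^2 = 625 ≡ 5 (mod 31)
5^8 ≡ 5^2 = 25 (mod 31)
5^16 ≡ 25^2 = 625 ≡ 5 (mod 31)
5^32 ≡ 5^2 = 25 (mod 31)
5^64 ≡ 25^2 = 625 ≡ 5 (mod 31)
5^128 ≡ 5^2 = 25 (mod 31)
5^256 ≡ 25^2 = 625 ≡ 5 (mod 31)
5^512 ≡ 5^2 = 25 (mod 31)
5^1024 ≡ 25^2 = 625 ≡ 5 (mod 31)
5^2048 ≡ 5^2 = 25 (mod 31)
5^2145 = 5^2048 × 5^64 × 5^32 × 5^1 ≡ 25 × 5 × 25 × 5 (mod 31).
Accumulate the product:
25 × 5 = 125 ≡ 1
1 × 25 = 25
25 × 5 = 125 ≡ 1

1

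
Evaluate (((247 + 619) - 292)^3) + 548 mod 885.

247 + 619 = 866
866 - 292 = 574
(574)^3 ≡ 34 (mod 885)
34 + 548 = 582

582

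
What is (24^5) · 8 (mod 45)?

27

(24)^5 ≡ 9 (mod 45)
9 · 8 = 72 ≡ 27 (mod 45)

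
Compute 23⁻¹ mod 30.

17

30 = 1×23 + 7
23 = 3×7 + 2
7 = 3×2 + 1
2 = 2×1 + 0
gcd(23, 30) = 1, so the inverse exists.
Back-substitute for 1:
1 = 1×7 − 3×2
  = −3×23 + 10×7
  = 10×30 − 13×23
So 23⁻¹ ≡ −13 ≡ 17 (mod 30).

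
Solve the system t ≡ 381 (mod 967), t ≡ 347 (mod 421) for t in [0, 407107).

338831

967⁻¹ mod 421: 967×64 ≡ 1 (mod 421), so 967⁻¹ ≡ 64.
t = 381 + 967×((347 − 381)×64 mod 421) = 381 + 967×350 = 338831.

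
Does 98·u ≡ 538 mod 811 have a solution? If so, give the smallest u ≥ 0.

gcd(98, 811) = 1, so a unique solution mod 811 exists.
98⁻¹ ≡ 240 (mod 811).
u ≡ 240·538 ≡ 171 (mod 811).

171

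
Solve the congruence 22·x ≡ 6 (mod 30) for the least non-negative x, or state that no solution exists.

3

gcd(22, 30) = 2, and 2 | 6, so solutions exist.
Divide through by 2: 11·x = 3 (mod 15).
11⁻¹ ≡ 11 (mod 15).
x ≡ 11·3 ≡ 3 (mod 15).
The smallest non-negative solution is x = 3.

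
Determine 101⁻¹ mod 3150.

2651

3150 = 31*101 + 19
101 = 5*19 + 6
19 = 3*6 + 1
6 = 6*1 + 0
gcd(101, 3150) = 1, so the inverse exists.
Back-substitute for 1:
1 = 1*19 − 3*6
  = −3*101 + 16*19
  = 16*3150 − 499*101
So 101⁻¹ ≡ −499 ≡ 2651 (mod 3150).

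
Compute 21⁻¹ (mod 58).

By the extended Euclidean algorithm:
58 = 2·21 + 16
21 = 1·16 + 5
16 = 3·5 + 1
5 = 5·1 + 0
gcd(21, 58) = 1, so the inverse exists.
Back-substitute for 1:
1 = 1·16 − 3·5
  = −3·21 + 4·16
  = 4·58 − 11·21
So 21⁻¹ ≡ −11 ≡ 47 (mod 58).

47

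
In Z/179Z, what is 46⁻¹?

144

179 = 3×46 + 41
46 = 1×41 + 5
41 = 8×5 + 1
5 = 5×1 + 0
gcd(46, 179) = 1, so the inverse exists.
Bézout: 1 = 9×179 − 35×46.
So 46⁻¹ ≡ −35 ≡ 144 (mod 179).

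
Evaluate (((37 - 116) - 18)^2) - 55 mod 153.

21

37 - 116 = -79 ≡ 74 (mod 153)
74 - 18 = 56
(56)^2 ≡ 76 (mod 153)
76 - 55 = 21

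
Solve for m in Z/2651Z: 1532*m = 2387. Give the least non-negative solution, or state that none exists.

1045

gcd(1532, 2651) = 1, so a unique solution mod 2651 exists.
1532⁻¹ ≡ 950 (mod 2651).
m ≡ 950*2387 ≡ 1045 (mod 2651).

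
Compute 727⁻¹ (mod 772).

772 = 1×727 + 45
727 = 16×45 + 7
45 = 6×7 + 3
7 = 2×3 + 1
3 = 3×1 + 0
gcd(727, 772) = 1, so the inverse exists.
Bézout: 1 = −210×772 + 223×727.
So 727⁻¹ ≡ 223 (mod 772).

223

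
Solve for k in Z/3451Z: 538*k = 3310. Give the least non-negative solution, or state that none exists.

1443

gcd(538, 3451) = 1, so a unique solution mod 3451 exists.
538⁻¹ ≡ 1238 (mod 3451).
k ≡ 1238*3310 ≡ 1443 (mod 3451).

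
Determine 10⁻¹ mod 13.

4

By the extended Euclidean algorithm:
13 = 1*10 + 3
10 = 3*3 + 1
3 = 3*1 + 0
gcd(10, 13) = 1, so the inverse exists.
Back-substitute for 1:
1 = 1*10 − 3*3
  = −3*13 + 4*10
So 10⁻¹ ≡ 4 (mod 13).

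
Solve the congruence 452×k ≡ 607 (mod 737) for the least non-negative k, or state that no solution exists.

gcd(452, 737) = 1, so a unique solution mod 737 exists.
452⁻¹ ≡ 331 (mod 737).
k ≡ 331×607 ≡ 453 (mod 737).

453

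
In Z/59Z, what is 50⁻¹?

59 = 1*50 + 9
50 = 5*9 + 5
9 = 1*5 + 4
5 = 1*4 + 1
4 = 4*1 + 0
gcd(50, 59) = 1, so the inverse exists.
Bézout: 1 = −11*59 + 13*50.
So 50⁻¹ ≡ 13 (mod 59).

13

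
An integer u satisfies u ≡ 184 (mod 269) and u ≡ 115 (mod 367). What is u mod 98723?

269⁻¹ mod 367: 269×176 ≡ 1 (mod 367), so 269⁻¹ ≡ 176.
u = 184 + 269×((115 − 184)×176 mod 367) = 184 + 269×334 = 90030.

90030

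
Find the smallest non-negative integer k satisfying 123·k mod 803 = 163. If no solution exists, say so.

615

gcd(123, 803) = 1, so a unique solution mod 803 exists.
123⁻¹ ≡ 457 (mod 803).
k ≡ 457·163 ≡ 615 (mod 803).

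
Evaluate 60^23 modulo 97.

23 in binary is 10111, i.e. 23 = 16 + 4 + 2 + 1.
60^1 ≡ 60 (mod 97)
60^2 ≡ 60^2 = 3600 ≡ 11 (mod 97)
60^4 ≡ 11^2 = 121 ≡ 24 (mod 97)
60^8 ≡ 24^2 = 576 ≡ 91 (mod 97)
60^16 ≡ 91^2 = 8281 ≡ 36 (mod 97)
60^23 = 60^16 * 60^4 * 60^2 * 60^1 ≡ 36 * 24 * 11 * 60 (mod 97).
Accumulate the product:
36 * 24 = 864 ≡ 88
88 * 11 = 968 ≡ 95
95 * 60 = 5700 ≡ 74

74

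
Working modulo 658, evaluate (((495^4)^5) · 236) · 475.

92

(495)^4 ≡ 149 (mod 658)
(149)^5 ≡ 291 (mod 658)
291 · 236 = 68676 ≡ 244 (mod 658)
244 · 475 = 115900 ≡ 92 (mod 658)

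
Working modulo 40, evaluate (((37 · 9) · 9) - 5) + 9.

37 · 9 = 333 ≡ 13 (mod 40)
13 · 9 = 117 ≡ 37 (mod 40)
37 - 5 = 32
32 + 9 = 41 ≡ 1 (mod 40)

1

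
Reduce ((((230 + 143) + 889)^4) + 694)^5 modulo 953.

230 + 143 = 373
373 + 889 = 1262 ≡ 309 (mod 953)
(309)^4 ≡ 359 (mod 953)
359 + 694 = 1053 ≡ 100 (mod 953)
(100)^5 ≡ 413 (mod 953)

413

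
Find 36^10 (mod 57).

10 in binary is 1010, i.e. 10 = 8 + 2.
36^1 ≡ 36 (mod 57)
36^2 ≡ 36^2 = 1296 ≡ 42 (mod 57)
36^4 ≡ 42^2 = 1764 ≡ 54 (mod 57)
36^8 ≡ 54^2 = 2916 ≡ 9 (mod 57)
36^10 = 36^8 · 36^2 ≡ 9 · 42 (mod 57).
9 · 42 = 378 ≡ 36 (mod 57).

36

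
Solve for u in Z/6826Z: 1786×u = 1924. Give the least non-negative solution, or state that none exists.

gcd(1786, 6826) = 2, and 2 | 1924, so solutions exist.
Divide through by 2: 893×u = 962 (mod 3413).
893⁻¹ ≡ 1567 (mod 3413).
u ≡ 1567×962 ≡ 2321 (mod 3413).
The smallest non-negative solution is u = 2321.

2321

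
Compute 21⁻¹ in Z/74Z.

74 = 3*21 + 11
21 = 1*11 + 10
11 = 1*10 + 1
10 = 10*1 + 0
gcd(21, 74) = 1, so the inverse exists.
Back-substitute for 1:
1 = 1*11 − 1*10
  = −1*21 + 2*11
  = 2*74 − 7*21
So 21⁻¹ ≡ −7 ≡ 67 (mod 74).

67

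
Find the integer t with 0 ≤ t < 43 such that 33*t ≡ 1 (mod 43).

43 = 1*33 + 10
33 = 3*10 + 3
10 = 3*3 + 1
3 = 3*1 + 0
gcd(33, 43) = 1, so the inverse exists.
Bézout: 1 = 10*43 − 13*33.
So 33⁻¹ ≡ −13 ≡ 30 (mod 43).

30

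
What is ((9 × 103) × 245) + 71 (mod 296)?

154

9 × 103 = 927 ≡ 39 (mod 296)
39 × 245 = 9555 ≡ 83 (mod 296)
83 + 71 = 154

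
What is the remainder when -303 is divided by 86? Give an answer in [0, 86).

-303 = -4·86 + 41, so -303 ≡ 41 (mod 86).

41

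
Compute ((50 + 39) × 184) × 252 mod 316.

50 + 39 = 89
89 × 184 = 16376 ≡ 260 (mod 316)
260 × 252 = 65520 ≡ 108 (mod 316)

108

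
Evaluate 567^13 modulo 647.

567^1 ≡ 567 (mod 647)
567^2 ≡ 567^2 = 321489 ≡ 577 (mod 647)
567^4 ≡ 577^2 = 332929 ≡ 371 (mod 647)
567^8 ≡ 371^2 = 137641 ≡ 477 (mod 647)
567^13 = 567^8 × 567^4 × 567^1 ≡ 477 × 371 × 567 (mod 647).
Accumulate the product:
477 × 371 = 176967 ≡ 336
336 × 567 = 190512 ≡ 294

294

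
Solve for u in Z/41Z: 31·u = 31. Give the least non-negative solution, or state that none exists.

gcd(31, 41) = 1, so a unique solution mod 41 exists.
31⁻¹ ≡ 4 (mod 41).
u ≡ 4·31 ≡ 1 (mod 41).

1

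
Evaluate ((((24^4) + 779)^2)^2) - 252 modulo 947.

231

(24)^4 ≡ 326 (mod 947)
326 + 779 = 1105 ≡ 158 (mod 947)
(158)^2 ≡ 342 (mod 947)
(342)^2 ≡ 483 (mod 947)
483 - 252 = 231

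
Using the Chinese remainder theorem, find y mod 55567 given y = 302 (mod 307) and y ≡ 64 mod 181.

307⁻¹ mod 181: 307×102 ≡ 1 (mod 181), so 307⁻¹ ≡ 102.
y = 302 + 307×((64 − 302)×102 mod 181) = 302 + 307×159 = 49115.
Check: 49115 mod 307 = 302, 49115 mod 181 = 64. ✓

49115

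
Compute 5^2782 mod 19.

By square-and-multiply:
2782 in binary is 101011011110, i.e. 2782 = 2048 + 512 + 128 + 64 + 16 + 8 + 4 + 2.
5^1 ≡ 5 (mod 19)
5^2 ≡ 5^2 = 25 ≡ 6 (mod 19)
5^4 ≡ 6^2 = 36 ≡ 17 (mod 19)
5^8 ≡ 17^2 = 289 ≡ 4 (mod 19)
5^16 ≡ 4^2 = 16 (mod 19)
5^32 ≡ 16^2 = 256 ≡ 9 (mod 19)
5^64 ≡ 9^2 = 81 ≡ 5 (mod 19)
5^128 ≡ 5^2 = 25 ≡ 6 (mod 19)
5^256 ≡ 6^2 = 36 ≡ 17 (mod 19)
5^512 ≡ 17^2 = 289 ≡ 4 (mod 19)
5^1024 ≡ 4^2 = 16 (mod 19)
5^2048 ≡ 16^2 = 256 ≡ 9 (mod 19)
5^2782 = 5^2048 * 5^512 * 5^128 * 5^64 * 5^16 * 5^8 * 5^4 * 5^2 ≡ 9 * 4 * 6 * 5 * 16 * 4 * 17 * 6 (mod 19).
Accumulate the product:
9 * 4 = 36 ≡ 17
17 * 6 = 102 ≡ 7
7 * 5 = 35 ≡ 16
16 * 16 = 256 ≡ 9
9 * 4 = 36 ≡ 17
17 * 17 = 289 ≡ 4
4 * 6 = 24 ≡ 5

5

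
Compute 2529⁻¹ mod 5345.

5345 = 2*2529 + 287
2529 = 8*287 + 233
287 = 1*233 + 54
233 = 4*54 + 17
54 = 3*17 + 3
17 = 5*3 + 2
3 = 1*2 + 1
2 = 2*1 + 0
gcd(2529, 5345) = 1, so the inverse exists.
Bézout: 1 = 890*5345 − 1881*2529.
So 2529⁻¹ ≡ −1881 ≡ 3464 (mod 5345).

3464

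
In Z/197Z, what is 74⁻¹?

8

By the extended Euclidean algorithm:
197 = 2*74 + 49
74 = 1*49 + 25
49 = 1*25 + 24
25 = 1*24 + 1
24 = 24*1 + 0
gcd(74, 197) = 1, so the inverse exists.
Bézout: 1 = −3*197 + 8*74.
So 74⁻¹ ≡ 8 (mod 197).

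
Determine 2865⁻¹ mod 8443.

6610

By the extended Euclidean algorithm:
8443 = 2*2865 + 2713
2865 = 1*2713 + 152
2713 = 17*152 + 129
152 = 1*129 + 23
129 = 5*23 + 14
23 = 1*14 + 9
14 = 1*9 + 5
9 = 1*5 + 4
5 = 1*4 + 1
4 = 4*1 + 0
gcd(2865, 8443) = 1, so the inverse exists.
Bézout: 1 = 622*8443 − 1833*2865.
So 2865⁻¹ ≡ −1833 ≡ 6610 (mod 8443).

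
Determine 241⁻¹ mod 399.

250

Run the extended Euclidean algorithm:
399 = 1*241 + 158
241 = 1*158 + 83
158 = 1*83 + 75
83 = 1*75 + 8
75 = 9*8 + 3
8 = 2*3 + 2
3 = 1*2 + 1
2 = 2*1 + 0
gcd(241, 399) = 1, so the inverse exists.
Back-substitute for 1:
1 = 1*3 − 1*2
  = −1*8 + 3*3
  = 3*75 − 28*8
  = −28*83 + 31*75
  = 31*158 − 59*83
  = −59*241 + 90*158
  = 90*399 − 149*241
So 241⁻¹ ≡ −149 ≡ 250 (mod 399).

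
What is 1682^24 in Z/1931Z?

747

By square-and-multiply:
24 in binary is 11000, i.e. 24 = 16 + 8.
1682^1 ≡ 1682 (mod 1931)
1682^2 ≡ 1682^2 = 2829124 ≡ 209 (mod 1931)
1682^4 ≡ 209^2 = 43681 ≡ 1199 (mod 1931)
1682^8 ≡ 1199^2 = 1437601 ≡ 937 (mod 1931)
1682^16 ≡ 937^2 = 877969 ≡ 1295 (mod 1931)
1682^24 = 1682^16 × 1682^8 ≡ 1295 × 937 (mod 1931).
1295 × 937 = 1213415 ≡ 747 (mod 1931).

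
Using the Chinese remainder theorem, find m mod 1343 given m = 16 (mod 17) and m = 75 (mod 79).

17⁻¹ mod 79: 17·14 ≡ 1 (mod 79), so 17⁻¹ ≡ 14.
m = 16 + 17·((75 − 16)·14 mod 79) = 16 + 17·36 = 628.
Check: 628 mod 17 = 16, 628 mod 79 = 75. ✓

628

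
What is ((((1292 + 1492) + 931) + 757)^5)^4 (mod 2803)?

2038

1292 + 1492 = 2784
2784 + 931 = 3715 ≡ 912 (mod 2803)
912 + 757 = 1669
(1669)^5 ≡ 1560 (mod 2803)
(1560)^4 ≡ 2038 (mod 2803)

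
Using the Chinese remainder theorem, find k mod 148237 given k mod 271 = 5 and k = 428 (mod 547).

271⁻¹ mod 547: 271*109 ≡ 1 (mod 547), so 271⁻¹ ≡ 109.
k = 5 + 271*((428 − 5)*109 mod 547) = 5 + 271*159 = 43094.

43094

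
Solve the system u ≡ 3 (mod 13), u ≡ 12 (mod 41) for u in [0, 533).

13⁻¹ mod 41: 13*19 ≡ 1 (mod 41), so 13⁻¹ ≡ 19.
u = 3 + 13*((12 − 3)*19 mod 41) = 3 + 13*7 = 94.

94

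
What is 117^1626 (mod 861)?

330

By square-and-multiply:
1626 in binary is 11001011010, i.e. 1626 = 1024 + 512 + 64 + 16 + 8 + 2.
117^1 ≡ 117 (mod 861)
117^2 ≡ 117^2 = 13689 ≡ 774 (mod 861)
117^4 ≡ 774^2 = 599076 ≡ 681 (mod 861)
117^8 ≡ 681^2 = 463761 ≡ 543 (mod 861)
117^16 ≡ 543^2 = 294849 ≡ 387 (mod 861)
117^32 ≡ 387^2 = 149769 ≡ 816 (mod 861)
117^64 ≡ 816^2 = 665856 ≡ 303 (mod 861)
117^128 ≡ 303^2 = 91809 ≡ 543 (mod 861)
117^256 ≡ 543^2 = 294849 ≡ 387 (mod 861)
117^512 ≡ 387^2 = 149769 ≡ 816 (mod 861)
117^1024 ≡ 816^2 = 665856 ≡ 303 (mod 861)
117^1626 = 117^1024 × 117^512 × 117^64 × 117^16 × 117^8 × 117^2 ≡ 303 × 816 × 303 × 387 × 543 × 774 (mod 861).
Accumulate the product:
303 × 816 = 247248 ≡ 141
141 × 303 = 42723 ≡ 534
534 × 387 = 206658 ≡ 18
18 × 543 = 9774 ≡ 303
303 × 774 = 234522 ≡ 330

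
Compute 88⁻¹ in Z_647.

Run the extended Euclidean algorithm:
647 = 7*88 + 31
88 = 2*31 + 26
31 = 1*26 + 5
26 = 5*5 + 1
5 = 5*1 + 0
gcd(88, 647) = 1, so the inverse exists.
Back-substitute for 1:
1 = 1*26 − 5*5
  = −5*31 + 6*26
  = 6*88 − 17*31
  = −17*647 + 125*88
So 88⁻¹ ≡ 125 (mod 647).

125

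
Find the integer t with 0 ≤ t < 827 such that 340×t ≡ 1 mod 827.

827 = 2*340 + 147
340 = 2*147 + 46
147 = 3*46 + 9
46 = 5*9 + 1
9 = 9*1 + 0
gcd(340, 827) = 1, so the inverse exists.
Bézout: 1 = −37*827 + 90*340.
So 340⁻¹ ≡ 90 (mod 827).

90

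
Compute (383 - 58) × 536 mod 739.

383 - 58 = 325
325 × 536 = 174200 ≡ 535 (mod 739)

535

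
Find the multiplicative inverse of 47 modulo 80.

63

80 = 1×47 + 33
47 = 1×33 + 14
33 = 2×14 + 5
14 = 2×5 + 4
5 = 1×4 + 1
4 = 4×1 + 0
gcd(47, 80) = 1, so the inverse exists.
Back-substitute for 1:
1 = 1×5 − 1×4
  = −1×14 + 3×5
  = 3×33 − 7×14
  = −7×47 + 10×33
  = 10×80 − 17×47
So 47⁻¹ ≡ −17 ≡ 63 (mod 80).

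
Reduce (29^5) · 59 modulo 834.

(29)^5 ≡ 587 (mod 834)
587 · 59 = 34633 ≡ 439 (mod 834)

439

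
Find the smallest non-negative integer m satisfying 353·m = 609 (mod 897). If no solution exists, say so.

gcd(353, 897) = 1, so a unique solution mod 897 exists.
353⁻¹ ≡ 371 (mod 897).
m ≡ 371·609 ≡ 792 (mod 897).

792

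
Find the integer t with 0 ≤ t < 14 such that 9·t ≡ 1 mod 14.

11

By the extended Euclidean algorithm:
14 = 1*9 + 5
9 = 1*5 + 4
5 = 1*4 + 1
4 = 4*1 + 0
gcd(9, 14) = 1, so the inverse exists.
Back-substitute for 1:
1 = 1*5 − 1*4
  = −1*9 + 2*5
  = 2*14 − 3*9
So 9⁻¹ ≡ −3 ≡ 11 (mod 14).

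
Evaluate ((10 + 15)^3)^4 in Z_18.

10 + 15 = 25 ≡ 7 (mod 18)
(7)^3 ≡ 1 (mod 18)
(1)^4 ≡ 1 (mod 18)

1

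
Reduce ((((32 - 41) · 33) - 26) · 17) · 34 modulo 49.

45

32 - 41 = -9 ≡ 40 (mod 49)
40 · 33 = 1320 ≡ 46 (mod 49)
46 - 26 = 20
20 · 17 = 340 ≡ 46 (mod 49)
46 · 34 = 1564 ≡ 45 (mod 49)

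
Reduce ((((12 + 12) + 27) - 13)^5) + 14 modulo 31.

19

12 + 12 = 24
24 + 27 = 51 ≡ 20 (mod 31)
20 - 13 = 7
(7)^5 ≡ 5 (mod 31)
5 + 14 = 19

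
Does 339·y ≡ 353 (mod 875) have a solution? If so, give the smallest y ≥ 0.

gcd(339, 875) = 1, so a unique solution mod 875 exists.
339⁻¹ ≡ 684 (mod 875).
y ≡ 684·353 ≡ 827 (mod 875).

827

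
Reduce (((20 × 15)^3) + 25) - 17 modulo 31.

0

20 × 15 = 300 ≡ 21 (mod 31)
(21)^3 ≡ 23 (mod 31)
23 + 25 = 48 ≡ 17 (mod 31)
17 - 17 = 0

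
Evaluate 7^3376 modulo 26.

9

3376 in binary is 110100110000, i.e. 3376 = 2048 + 1024 + 256 + 32 + 16.
7^1 ≡ 7 (mod 26)
7^2 ≡ 7^2 = 49 ≡ 23 (mod 26)
7^4 ≡ 23^2 = 529 ≡ 9 (mod 26)
7^8 ≡ 9^2 = 81 ≡ 3 (mod 26)
7^16 ≡ 3^2 = 9 (mod 26)
7^32 ≡ 9^2 = 81 ≡ 3 (mod 26)
7^64 ≡ 3^2 = 9 (mod 26)
7^128 ≡ 9^2 = 81 ≡ 3 (mod 26)
7^256 ≡ 3^2 = 9 (mod 26)
7^512 ≡ 9^2 = 81 ≡ 3 (mod 26)
7^1024 ≡ 3^2 = 9 (mod 26)
7^2048 ≡ 9^2 = 81 ≡ 3 (mod 26)
7^3376 = 7^2048 · 7^1024 · 7^256 · 7^32 · 7^16 ≡ 3 · 9 · 9 · 3 · 9 (mod 26).
Accumulate the product:
3 · 9 = 27 ≡ 1
1 · 9 = 9
9 · 3 = 27 ≡ 1
1 · 9 = 9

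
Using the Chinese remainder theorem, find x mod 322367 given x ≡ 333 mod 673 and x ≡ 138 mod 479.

187427

673⁻¹ mod 479: 673*200 ≡ 1 (mod 479), so 673⁻¹ ≡ 200.
x = 333 + 673*((138 − 333)*200 mod 479) = 333 + 673*278 = 187427.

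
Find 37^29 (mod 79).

By square-and-multiply:
29 in binary is 11101, i.e. 29 = 16 + 8 + 4 + 1.
37^1 ≡ 37 (mod 79)
37^2 ≡ 37^2 = 1369 ≡ 26 (mod 79)
37^4 ≡ 26^2 = 676 ≡ 44 (mod 79)
37^8 ≡ 44^2 = 1936 ≡ 40 (mod 79)
37^16 ≡ 40^2 = 1600 ≡ 20 (mod 79)
37^29 = 37^16 × 37^8 × 37^4 × 37^1 ≡ 20 × 40 × 44 × 37 (mod 79).
Accumulate the product:
20 × 40 = 800 ≡ 10
10 × 44 = 440 ≡ 45
45 × 37 = 1665 ≡ 6

6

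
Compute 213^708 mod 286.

53

Compute successive squares:
708 in binary is 1011000100, i.e. 708 = 512 + 128 + 64 + 4.
213^1 ≡ 213 (mod 286)
213^2 ≡ 213^2 = 45369 ≡ 181 (mod 286)
213^4 ≡ 181^2 = 32761 ≡ 157 (mod 286)
213^8 ≡ 157^2 = 24649 ≡ 53 (mod 286)
213^16 ≡ 53^2 = 2809 ≡ 235 (mod 286)
213^32 ≡ 235^2 = 55225 ≡ 27 (mod 286)
213^64 ≡ 27^2 = 729 ≡ 157 (mod 286)
213^128 ≡ 157^2 = 24649 ≡ 53 (mod 286)
213^256 ≡ 53^2 = 2809 ≡ 235 (mod 286)
213^512 ≡ 235^2 = 55225 ≡ 27 (mod 286)
213^708 = 213^512 * 213^128 * 213^64 * 213^4 ≡ 27 * 53 * 157 * 157 (mod 286).
Accumulate the product:
27 * 53 = 1431 ≡ 1
1 * 157 = 157
157 * 157 = 24649 ≡ 53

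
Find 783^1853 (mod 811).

783^1 ≡ 783 (mod 811)
783^2 ≡ 783^2 = 613089 ≡ 784 (mod 811)
783^4 ≡ 784^2 = 614656 ≡ 729 (mod 811)
783^8 ≡ 729^2 = 531441 ≡ 236 (mod 811)
783^16 ≡ 236^2 = 55696 ≡ 548 (mod 811)
783^32 ≡ 548^2 = 300304 ≡ 234 (mod 811)
783^64 ≡ 234^2 = 54756 ≡ 419 (mod 811)
783^128 ≡ 419^2 = 175561 ≡ 385 (mod 811)
783^256 ≡ 385^2 = 148225 ≡ 623 (mod 811)
783^512 ≡ 623^2 = 388129 ≡ 471 (mod 811)
783^1024 ≡ 471^2 = 221841 ≡ 438 (mod 811)
783^1853 = 783^1024 × 783^512 × 783^256 × 783^32 × 783^16 × 783^8 × 783^4 × 783^1 ≡ 438 × 471 × 623 × 234 × 548 × 236 × 729 × 783 (mod 811).
Accumulate the product:
438 × 471 = 206298 ≡ 304
304 × 623 = 189392 ≡ 429
429 × 234 = 100386 ≡ 633
633 × 548 = 346884 ≡ 587
587 × 236 = 138532 ≡ 662
662 × 729 = 482598 ≡ 53
53 × 783 = 41499 ≡ 138

138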